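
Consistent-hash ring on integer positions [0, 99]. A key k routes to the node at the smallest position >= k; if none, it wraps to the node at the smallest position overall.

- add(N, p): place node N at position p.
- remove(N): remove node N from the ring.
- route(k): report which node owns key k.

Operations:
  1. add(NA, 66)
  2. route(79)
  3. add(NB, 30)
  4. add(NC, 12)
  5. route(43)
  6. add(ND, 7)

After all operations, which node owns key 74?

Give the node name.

Answer: ND

Derivation:
Op 1: add NA@66 -> ring=[66:NA]
Op 2: route key 79: none >= 79, wrap to smallest pos 66 -> NA
Op 3: add NB@30 -> ring=[30:NB,66:NA]
Op 4: add NC@12 -> ring=[12:NC,30:NB,66:NA]
Op 5: route key 43: smallest pos >= 43 is 66 -> NA
Op 6: add ND@7 -> ring=[7:ND,12:NC,30:NB,66:NA]
Final route key 74: none >= 74, wrap to smallest pos 7 -> ND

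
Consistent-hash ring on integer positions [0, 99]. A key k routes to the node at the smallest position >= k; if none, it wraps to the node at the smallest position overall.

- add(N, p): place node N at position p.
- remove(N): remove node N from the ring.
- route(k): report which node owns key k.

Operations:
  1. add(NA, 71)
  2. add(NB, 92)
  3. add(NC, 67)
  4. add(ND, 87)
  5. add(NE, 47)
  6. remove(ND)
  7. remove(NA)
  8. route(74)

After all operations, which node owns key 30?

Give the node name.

Op 1: add NA@71 -> ring=[71:NA]
Op 2: add NB@92 -> ring=[71:NA,92:NB]
Op 3: add NC@67 -> ring=[67:NC,71:NA,92:NB]
Op 4: add ND@87 -> ring=[67:NC,71:NA,87:ND,92:NB]
Op 5: add NE@47 -> ring=[47:NE,67:NC,71:NA,87:ND,92:NB]
Op 6: remove ND -> ring=[47:NE,67:NC,71:NA,92:NB]
Op 7: remove NA -> ring=[47:NE,67:NC,92:NB]
Op 8: route key 74: smallest pos >= 74 is 92 -> NB
Final route key 30: smallest pos >= 30 is 47 -> NE

Answer: NE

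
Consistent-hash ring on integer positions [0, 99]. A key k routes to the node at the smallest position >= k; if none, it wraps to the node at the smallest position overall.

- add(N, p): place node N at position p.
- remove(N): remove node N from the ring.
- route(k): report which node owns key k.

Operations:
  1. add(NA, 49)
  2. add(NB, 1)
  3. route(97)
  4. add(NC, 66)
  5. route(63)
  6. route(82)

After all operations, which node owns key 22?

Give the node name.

Op 1: add NA@49 -> ring=[49:NA]
Op 2: add NB@1 -> ring=[1:NB,49:NA]
Op 3: route key 97: none >= 97, wrap to smallest pos 1 -> NB
Op 4: add NC@66 -> ring=[1:NB,49:NA,66:NC]
Op 5: route key 63: smallest pos >= 63 is 66 -> NC
Op 6: route key 82: none >= 82, wrap to smallest pos 1 -> NB
Final route key 22: smallest pos >= 22 is 49 -> NA

Answer: NA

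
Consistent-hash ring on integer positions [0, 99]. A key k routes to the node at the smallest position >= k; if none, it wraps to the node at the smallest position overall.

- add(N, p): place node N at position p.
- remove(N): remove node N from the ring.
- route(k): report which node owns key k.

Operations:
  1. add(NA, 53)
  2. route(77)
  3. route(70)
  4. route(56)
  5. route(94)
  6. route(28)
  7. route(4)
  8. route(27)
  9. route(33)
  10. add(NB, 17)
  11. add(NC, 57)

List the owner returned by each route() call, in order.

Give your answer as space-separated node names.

Answer: NA NA NA NA NA NA NA NA

Derivation:
Op 1: add NA@53 -> ring=[53:NA]
Op 2: route key 77: none >= 77, wrap to smallest pos 53 -> NA
Op 3: route key 70: none >= 70, wrap to smallest pos 53 -> NA
Op 4: route key 56: none >= 56, wrap to smallest pos 53 -> NA
Op 5: route key 94: none >= 94, wrap to smallest pos 53 -> NA
Op 6: route key 28: smallest pos >= 28 is 53 -> NA
Op 7: route key 4: smallest pos >= 4 is 53 -> NA
Op 8: route key 27: smallest pos >= 27 is 53 -> NA
Op 9: route key 33: smallest pos >= 33 is 53 -> NA
Op 10: add NB@17 -> ring=[17:NB,53:NA]
Op 11: add NC@57 -> ring=[17:NB,53:NA,57:NC]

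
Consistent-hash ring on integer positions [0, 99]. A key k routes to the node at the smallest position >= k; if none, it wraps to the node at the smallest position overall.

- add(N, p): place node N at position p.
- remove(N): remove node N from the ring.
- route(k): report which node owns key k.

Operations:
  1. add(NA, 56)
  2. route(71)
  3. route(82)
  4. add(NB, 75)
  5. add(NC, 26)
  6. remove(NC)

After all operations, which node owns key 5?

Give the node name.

Op 1: add NA@56 -> ring=[56:NA]
Op 2: route key 71: none >= 71, wrap to smallest pos 56 -> NA
Op 3: route key 82: none >= 82, wrap to smallest pos 56 -> NA
Op 4: add NB@75 -> ring=[56:NA,75:NB]
Op 5: add NC@26 -> ring=[26:NC,56:NA,75:NB]
Op 6: remove NC -> ring=[56:NA,75:NB]
Final route key 5: smallest pos >= 5 is 56 -> NA

Answer: NA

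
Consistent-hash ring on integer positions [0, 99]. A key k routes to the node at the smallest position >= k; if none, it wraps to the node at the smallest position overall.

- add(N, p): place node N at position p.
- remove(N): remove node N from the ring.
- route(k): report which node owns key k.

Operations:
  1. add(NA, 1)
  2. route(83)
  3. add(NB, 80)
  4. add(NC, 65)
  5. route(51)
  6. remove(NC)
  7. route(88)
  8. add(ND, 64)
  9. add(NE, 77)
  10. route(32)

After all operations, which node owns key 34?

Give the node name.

Op 1: add NA@1 -> ring=[1:NA]
Op 2: route key 83: none >= 83, wrap to smallest pos 1 -> NA
Op 3: add NB@80 -> ring=[1:NA,80:NB]
Op 4: add NC@65 -> ring=[1:NA,65:NC,80:NB]
Op 5: route key 51: smallest pos >= 51 is 65 -> NC
Op 6: remove NC -> ring=[1:NA,80:NB]
Op 7: route key 88: none >= 88, wrap to smallest pos 1 -> NA
Op 8: add ND@64 -> ring=[1:NA,64:ND,80:NB]
Op 9: add NE@77 -> ring=[1:NA,64:ND,77:NE,80:NB]
Op 10: route key 32: smallest pos >= 32 is 64 -> ND
Final route key 34: smallest pos >= 34 is 64 -> ND

Answer: ND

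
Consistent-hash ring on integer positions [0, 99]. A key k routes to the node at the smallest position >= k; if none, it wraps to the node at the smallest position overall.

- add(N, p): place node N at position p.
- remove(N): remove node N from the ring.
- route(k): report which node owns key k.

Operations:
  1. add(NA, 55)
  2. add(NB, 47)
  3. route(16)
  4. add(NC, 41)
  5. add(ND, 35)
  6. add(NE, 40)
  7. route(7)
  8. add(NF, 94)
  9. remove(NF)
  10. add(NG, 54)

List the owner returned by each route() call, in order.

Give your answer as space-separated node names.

Answer: NB ND

Derivation:
Op 1: add NA@55 -> ring=[55:NA]
Op 2: add NB@47 -> ring=[47:NB,55:NA]
Op 3: route key 16: smallest pos >= 16 is 47 -> NB
Op 4: add NC@41 -> ring=[41:NC,47:NB,55:NA]
Op 5: add ND@35 -> ring=[35:ND,41:NC,47:NB,55:NA]
Op 6: add NE@40 -> ring=[35:ND,40:NE,41:NC,47:NB,55:NA]
Op 7: route key 7: smallest pos >= 7 is 35 -> ND
Op 8: add NF@94 -> ring=[35:ND,40:NE,41:NC,47:NB,55:NA,94:NF]
Op 9: remove NF -> ring=[35:ND,40:NE,41:NC,47:NB,55:NA]
Op 10: add NG@54 -> ring=[35:ND,40:NE,41:NC,47:NB,54:NG,55:NA]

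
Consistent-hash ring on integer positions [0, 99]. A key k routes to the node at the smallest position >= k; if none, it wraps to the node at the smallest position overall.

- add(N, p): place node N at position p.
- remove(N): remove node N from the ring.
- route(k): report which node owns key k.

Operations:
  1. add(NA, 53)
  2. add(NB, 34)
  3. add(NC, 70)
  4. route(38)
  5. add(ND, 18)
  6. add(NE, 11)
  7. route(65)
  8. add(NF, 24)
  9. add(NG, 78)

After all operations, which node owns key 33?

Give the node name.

Op 1: add NA@53 -> ring=[53:NA]
Op 2: add NB@34 -> ring=[34:NB,53:NA]
Op 3: add NC@70 -> ring=[34:NB,53:NA,70:NC]
Op 4: route key 38: smallest pos >= 38 is 53 -> NA
Op 5: add ND@18 -> ring=[18:ND,34:NB,53:NA,70:NC]
Op 6: add NE@11 -> ring=[11:NE,18:ND,34:NB,53:NA,70:NC]
Op 7: route key 65: smallest pos >= 65 is 70 -> NC
Op 8: add NF@24 -> ring=[11:NE,18:ND,24:NF,34:NB,53:NA,70:NC]
Op 9: add NG@78 -> ring=[11:NE,18:ND,24:NF,34:NB,53:NA,70:NC,78:NG]
Final route key 33: smallest pos >= 33 is 34 -> NB

Answer: NB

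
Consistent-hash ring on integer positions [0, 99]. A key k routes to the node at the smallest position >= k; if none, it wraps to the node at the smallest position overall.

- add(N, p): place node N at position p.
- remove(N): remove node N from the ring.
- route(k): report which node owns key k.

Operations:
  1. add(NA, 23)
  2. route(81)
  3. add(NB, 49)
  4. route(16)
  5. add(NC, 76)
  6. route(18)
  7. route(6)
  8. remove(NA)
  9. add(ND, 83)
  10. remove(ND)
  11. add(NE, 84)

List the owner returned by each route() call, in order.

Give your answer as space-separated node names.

Op 1: add NA@23 -> ring=[23:NA]
Op 2: route key 81: none >= 81, wrap to smallest pos 23 -> NA
Op 3: add NB@49 -> ring=[23:NA,49:NB]
Op 4: route key 16: smallest pos >= 16 is 23 -> NA
Op 5: add NC@76 -> ring=[23:NA,49:NB,76:NC]
Op 6: route key 18: smallest pos >= 18 is 23 -> NA
Op 7: route key 6: smallest pos >= 6 is 23 -> NA
Op 8: remove NA -> ring=[49:NB,76:NC]
Op 9: add ND@83 -> ring=[49:NB,76:NC,83:ND]
Op 10: remove ND -> ring=[49:NB,76:NC]
Op 11: add NE@84 -> ring=[49:NB,76:NC,84:NE]

Answer: NA NA NA NA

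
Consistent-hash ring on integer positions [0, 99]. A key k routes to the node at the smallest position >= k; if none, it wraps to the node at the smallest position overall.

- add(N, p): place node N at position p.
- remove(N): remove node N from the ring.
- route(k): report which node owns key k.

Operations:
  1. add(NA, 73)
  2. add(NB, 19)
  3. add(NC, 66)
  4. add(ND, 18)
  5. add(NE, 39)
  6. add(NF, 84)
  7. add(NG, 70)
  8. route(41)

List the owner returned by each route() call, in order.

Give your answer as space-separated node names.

Op 1: add NA@73 -> ring=[73:NA]
Op 2: add NB@19 -> ring=[19:NB,73:NA]
Op 3: add NC@66 -> ring=[19:NB,66:NC,73:NA]
Op 4: add ND@18 -> ring=[18:ND,19:NB,66:NC,73:NA]
Op 5: add NE@39 -> ring=[18:ND,19:NB,39:NE,66:NC,73:NA]
Op 6: add NF@84 -> ring=[18:ND,19:NB,39:NE,66:NC,73:NA,84:NF]
Op 7: add NG@70 -> ring=[18:ND,19:NB,39:NE,66:NC,70:NG,73:NA,84:NF]
Op 8: route key 41: smallest pos >= 41 is 66 -> NC

Answer: NC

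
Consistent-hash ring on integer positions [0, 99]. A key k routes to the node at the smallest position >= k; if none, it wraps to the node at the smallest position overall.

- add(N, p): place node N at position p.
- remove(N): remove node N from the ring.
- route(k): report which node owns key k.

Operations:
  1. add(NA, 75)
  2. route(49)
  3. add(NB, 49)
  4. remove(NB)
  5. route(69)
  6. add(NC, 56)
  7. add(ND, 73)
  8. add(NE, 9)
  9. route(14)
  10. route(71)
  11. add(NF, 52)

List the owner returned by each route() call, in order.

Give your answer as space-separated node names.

Answer: NA NA NC ND

Derivation:
Op 1: add NA@75 -> ring=[75:NA]
Op 2: route key 49: smallest pos >= 49 is 75 -> NA
Op 3: add NB@49 -> ring=[49:NB,75:NA]
Op 4: remove NB -> ring=[75:NA]
Op 5: route key 69: smallest pos >= 69 is 75 -> NA
Op 6: add NC@56 -> ring=[56:NC,75:NA]
Op 7: add ND@73 -> ring=[56:NC,73:ND,75:NA]
Op 8: add NE@9 -> ring=[9:NE,56:NC,73:ND,75:NA]
Op 9: route key 14: smallest pos >= 14 is 56 -> NC
Op 10: route key 71: smallest pos >= 71 is 73 -> ND
Op 11: add NF@52 -> ring=[9:NE,52:NF,56:NC,73:ND,75:NA]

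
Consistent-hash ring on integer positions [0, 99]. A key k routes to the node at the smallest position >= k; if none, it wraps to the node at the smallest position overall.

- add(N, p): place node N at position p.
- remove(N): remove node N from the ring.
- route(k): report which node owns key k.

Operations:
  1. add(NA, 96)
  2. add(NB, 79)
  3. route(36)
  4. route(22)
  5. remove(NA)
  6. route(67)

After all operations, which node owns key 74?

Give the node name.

Answer: NB

Derivation:
Op 1: add NA@96 -> ring=[96:NA]
Op 2: add NB@79 -> ring=[79:NB,96:NA]
Op 3: route key 36: smallest pos >= 36 is 79 -> NB
Op 4: route key 22: smallest pos >= 22 is 79 -> NB
Op 5: remove NA -> ring=[79:NB]
Op 6: route key 67: smallest pos >= 67 is 79 -> NB
Final route key 74: smallest pos >= 74 is 79 -> NB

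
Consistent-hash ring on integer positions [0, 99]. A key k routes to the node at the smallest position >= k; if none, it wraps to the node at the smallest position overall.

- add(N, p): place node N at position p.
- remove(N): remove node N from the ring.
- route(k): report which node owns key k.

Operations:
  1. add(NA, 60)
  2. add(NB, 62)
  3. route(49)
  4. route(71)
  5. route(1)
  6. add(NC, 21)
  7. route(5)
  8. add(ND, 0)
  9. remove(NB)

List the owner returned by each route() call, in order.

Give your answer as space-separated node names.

Op 1: add NA@60 -> ring=[60:NA]
Op 2: add NB@62 -> ring=[60:NA,62:NB]
Op 3: route key 49: smallest pos >= 49 is 60 -> NA
Op 4: route key 71: none >= 71, wrap to smallest pos 60 -> NA
Op 5: route key 1: smallest pos >= 1 is 60 -> NA
Op 6: add NC@21 -> ring=[21:NC,60:NA,62:NB]
Op 7: route key 5: smallest pos >= 5 is 21 -> NC
Op 8: add ND@0 -> ring=[0:ND,21:NC,60:NA,62:NB]
Op 9: remove NB -> ring=[0:ND,21:NC,60:NA]

Answer: NA NA NA NC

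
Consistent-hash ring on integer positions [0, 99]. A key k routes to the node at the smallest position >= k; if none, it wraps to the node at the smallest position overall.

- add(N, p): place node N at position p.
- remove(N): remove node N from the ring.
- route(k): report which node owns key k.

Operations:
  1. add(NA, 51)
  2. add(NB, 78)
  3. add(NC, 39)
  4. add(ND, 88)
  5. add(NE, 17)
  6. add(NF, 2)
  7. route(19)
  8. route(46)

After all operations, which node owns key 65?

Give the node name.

Answer: NB

Derivation:
Op 1: add NA@51 -> ring=[51:NA]
Op 2: add NB@78 -> ring=[51:NA,78:NB]
Op 3: add NC@39 -> ring=[39:NC,51:NA,78:NB]
Op 4: add ND@88 -> ring=[39:NC,51:NA,78:NB,88:ND]
Op 5: add NE@17 -> ring=[17:NE,39:NC,51:NA,78:NB,88:ND]
Op 6: add NF@2 -> ring=[2:NF,17:NE,39:NC,51:NA,78:NB,88:ND]
Op 7: route key 19: smallest pos >= 19 is 39 -> NC
Op 8: route key 46: smallest pos >= 46 is 51 -> NA
Final route key 65: smallest pos >= 65 is 78 -> NB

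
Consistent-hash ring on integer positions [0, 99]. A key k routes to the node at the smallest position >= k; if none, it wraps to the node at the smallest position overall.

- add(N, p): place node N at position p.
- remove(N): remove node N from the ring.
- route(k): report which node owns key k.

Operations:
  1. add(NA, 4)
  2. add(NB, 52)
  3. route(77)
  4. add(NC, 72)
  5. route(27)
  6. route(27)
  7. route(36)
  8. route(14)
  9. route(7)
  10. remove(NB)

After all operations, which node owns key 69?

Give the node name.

Answer: NC

Derivation:
Op 1: add NA@4 -> ring=[4:NA]
Op 2: add NB@52 -> ring=[4:NA,52:NB]
Op 3: route key 77: none >= 77, wrap to smallest pos 4 -> NA
Op 4: add NC@72 -> ring=[4:NA,52:NB,72:NC]
Op 5: route key 27: smallest pos >= 27 is 52 -> NB
Op 6: route key 27: smallest pos >= 27 is 52 -> NB
Op 7: route key 36: smallest pos >= 36 is 52 -> NB
Op 8: route key 14: smallest pos >= 14 is 52 -> NB
Op 9: route key 7: smallest pos >= 7 is 52 -> NB
Op 10: remove NB -> ring=[4:NA,72:NC]
Final route key 69: smallest pos >= 69 is 72 -> NC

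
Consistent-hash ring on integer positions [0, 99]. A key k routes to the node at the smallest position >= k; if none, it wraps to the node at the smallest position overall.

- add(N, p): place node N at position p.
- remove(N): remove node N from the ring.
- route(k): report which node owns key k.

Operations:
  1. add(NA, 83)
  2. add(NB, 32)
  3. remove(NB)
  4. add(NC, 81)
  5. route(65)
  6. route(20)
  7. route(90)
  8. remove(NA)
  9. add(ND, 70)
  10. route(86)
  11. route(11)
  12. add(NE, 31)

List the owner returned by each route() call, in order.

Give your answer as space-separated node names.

Op 1: add NA@83 -> ring=[83:NA]
Op 2: add NB@32 -> ring=[32:NB,83:NA]
Op 3: remove NB -> ring=[83:NA]
Op 4: add NC@81 -> ring=[81:NC,83:NA]
Op 5: route key 65: smallest pos >= 65 is 81 -> NC
Op 6: route key 20: smallest pos >= 20 is 81 -> NC
Op 7: route key 90: none >= 90, wrap to smallest pos 81 -> NC
Op 8: remove NA -> ring=[81:NC]
Op 9: add ND@70 -> ring=[70:ND,81:NC]
Op 10: route key 86: none >= 86, wrap to smallest pos 70 -> ND
Op 11: route key 11: smallest pos >= 11 is 70 -> ND
Op 12: add NE@31 -> ring=[31:NE,70:ND,81:NC]

Answer: NC NC NC ND ND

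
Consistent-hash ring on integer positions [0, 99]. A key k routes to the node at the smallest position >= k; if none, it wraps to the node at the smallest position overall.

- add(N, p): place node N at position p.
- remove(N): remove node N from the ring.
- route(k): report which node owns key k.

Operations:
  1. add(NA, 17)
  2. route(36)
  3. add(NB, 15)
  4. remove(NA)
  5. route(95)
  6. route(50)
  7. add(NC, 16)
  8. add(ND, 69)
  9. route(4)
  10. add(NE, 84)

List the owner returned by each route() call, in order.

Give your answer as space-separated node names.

Answer: NA NB NB NB

Derivation:
Op 1: add NA@17 -> ring=[17:NA]
Op 2: route key 36: none >= 36, wrap to smallest pos 17 -> NA
Op 3: add NB@15 -> ring=[15:NB,17:NA]
Op 4: remove NA -> ring=[15:NB]
Op 5: route key 95: none >= 95, wrap to smallest pos 15 -> NB
Op 6: route key 50: none >= 50, wrap to smallest pos 15 -> NB
Op 7: add NC@16 -> ring=[15:NB,16:NC]
Op 8: add ND@69 -> ring=[15:NB,16:NC,69:ND]
Op 9: route key 4: smallest pos >= 4 is 15 -> NB
Op 10: add NE@84 -> ring=[15:NB,16:NC,69:ND,84:NE]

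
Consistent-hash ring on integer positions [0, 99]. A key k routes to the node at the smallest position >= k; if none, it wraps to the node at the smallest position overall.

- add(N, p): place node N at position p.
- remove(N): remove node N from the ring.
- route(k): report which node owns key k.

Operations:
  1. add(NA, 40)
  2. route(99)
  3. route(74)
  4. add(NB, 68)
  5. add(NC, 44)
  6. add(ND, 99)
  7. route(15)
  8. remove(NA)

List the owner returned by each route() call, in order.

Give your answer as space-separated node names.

Op 1: add NA@40 -> ring=[40:NA]
Op 2: route key 99: none >= 99, wrap to smallest pos 40 -> NA
Op 3: route key 74: none >= 74, wrap to smallest pos 40 -> NA
Op 4: add NB@68 -> ring=[40:NA,68:NB]
Op 5: add NC@44 -> ring=[40:NA,44:NC,68:NB]
Op 6: add ND@99 -> ring=[40:NA,44:NC,68:NB,99:ND]
Op 7: route key 15: smallest pos >= 15 is 40 -> NA
Op 8: remove NA -> ring=[44:NC,68:NB,99:ND]

Answer: NA NA NA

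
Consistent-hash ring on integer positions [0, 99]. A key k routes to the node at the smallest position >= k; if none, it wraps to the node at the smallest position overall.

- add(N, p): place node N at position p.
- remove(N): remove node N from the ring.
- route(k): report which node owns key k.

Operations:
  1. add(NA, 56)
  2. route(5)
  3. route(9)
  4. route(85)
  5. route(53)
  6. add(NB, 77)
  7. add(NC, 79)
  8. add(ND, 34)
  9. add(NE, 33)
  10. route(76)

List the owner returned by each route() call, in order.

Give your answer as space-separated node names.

Op 1: add NA@56 -> ring=[56:NA]
Op 2: route key 5: smallest pos >= 5 is 56 -> NA
Op 3: route key 9: smallest pos >= 9 is 56 -> NA
Op 4: route key 85: none >= 85, wrap to smallest pos 56 -> NA
Op 5: route key 53: smallest pos >= 53 is 56 -> NA
Op 6: add NB@77 -> ring=[56:NA,77:NB]
Op 7: add NC@79 -> ring=[56:NA,77:NB,79:NC]
Op 8: add ND@34 -> ring=[34:ND,56:NA,77:NB,79:NC]
Op 9: add NE@33 -> ring=[33:NE,34:ND,56:NA,77:NB,79:NC]
Op 10: route key 76: smallest pos >= 76 is 77 -> NB

Answer: NA NA NA NA NB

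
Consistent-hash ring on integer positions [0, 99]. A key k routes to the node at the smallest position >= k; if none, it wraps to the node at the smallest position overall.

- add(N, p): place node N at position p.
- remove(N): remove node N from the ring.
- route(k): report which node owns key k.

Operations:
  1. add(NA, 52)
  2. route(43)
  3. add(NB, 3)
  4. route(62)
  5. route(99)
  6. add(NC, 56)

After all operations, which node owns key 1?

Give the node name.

Op 1: add NA@52 -> ring=[52:NA]
Op 2: route key 43: smallest pos >= 43 is 52 -> NA
Op 3: add NB@3 -> ring=[3:NB,52:NA]
Op 4: route key 62: none >= 62, wrap to smallest pos 3 -> NB
Op 5: route key 99: none >= 99, wrap to smallest pos 3 -> NB
Op 6: add NC@56 -> ring=[3:NB,52:NA,56:NC]
Final route key 1: smallest pos >= 1 is 3 -> NB

Answer: NB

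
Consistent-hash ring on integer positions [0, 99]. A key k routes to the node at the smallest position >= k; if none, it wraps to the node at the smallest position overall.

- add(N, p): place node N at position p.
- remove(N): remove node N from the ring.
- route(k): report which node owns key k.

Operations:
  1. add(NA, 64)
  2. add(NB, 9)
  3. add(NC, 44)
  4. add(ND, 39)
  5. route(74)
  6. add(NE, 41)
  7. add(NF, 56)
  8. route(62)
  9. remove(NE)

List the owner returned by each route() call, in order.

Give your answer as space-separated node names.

Answer: NB NA

Derivation:
Op 1: add NA@64 -> ring=[64:NA]
Op 2: add NB@9 -> ring=[9:NB,64:NA]
Op 3: add NC@44 -> ring=[9:NB,44:NC,64:NA]
Op 4: add ND@39 -> ring=[9:NB,39:ND,44:NC,64:NA]
Op 5: route key 74: none >= 74, wrap to smallest pos 9 -> NB
Op 6: add NE@41 -> ring=[9:NB,39:ND,41:NE,44:NC,64:NA]
Op 7: add NF@56 -> ring=[9:NB,39:ND,41:NE,44:NC,56:NF,64:NA]
Op 8: route key 62: smallest pos >= 62 is 64 -> NA
Op 9: remove NE -> ring=[9:NB,39:ND,44:NC,56:NF,64:NA]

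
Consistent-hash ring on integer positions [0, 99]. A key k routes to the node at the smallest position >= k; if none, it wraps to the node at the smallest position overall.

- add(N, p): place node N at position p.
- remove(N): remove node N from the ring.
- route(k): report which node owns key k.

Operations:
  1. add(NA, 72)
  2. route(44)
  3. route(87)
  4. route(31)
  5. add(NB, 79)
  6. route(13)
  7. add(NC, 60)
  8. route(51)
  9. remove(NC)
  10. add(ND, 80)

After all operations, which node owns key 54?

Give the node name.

Op 1: add NA@72 -> ring=[72:NA]
Op 2: route key 44: smallest pos >= 44 is 72 -> NA
Op 3: route key 87: none >= 87, wrap to smallest pos 72 -> NA
Op 4: route key 31: smallest pos >= 31 is 72 -> NA
Op 5: add NB@79 -> ring=[72:NA,79:NB]
Op 6: route key 13: smallest pos >= 13 is 72 -> NA
Op 7: add NC@60 -> ring=[60:NC,72:NA,79:NB]
Op 8: route key 51: smallest pos >= 51 is 60 -> NC
Op 9: remove NC -> ring=[72:NA,79:NB]
Op 10: add ND@80 -> ring=[72:NA,79:NB,80:ND]
Final route key 54: smallest pos >= 54 is 72 -> NA

Answer: NA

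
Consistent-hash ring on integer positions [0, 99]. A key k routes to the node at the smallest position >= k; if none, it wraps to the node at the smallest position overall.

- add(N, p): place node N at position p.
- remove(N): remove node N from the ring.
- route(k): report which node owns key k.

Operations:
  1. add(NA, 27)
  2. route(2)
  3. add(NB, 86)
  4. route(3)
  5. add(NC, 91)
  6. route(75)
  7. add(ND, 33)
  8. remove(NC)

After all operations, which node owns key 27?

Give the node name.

Op 1: add NA@27 -> ring=[27:NA]
Op 2: route key 2: smallest pos >= 2 is 27 -> NA
Op 3: add NB@86 -> ring=[27:NA,86:NB]
Op 4: route key 3: smallest pos >= 3 is 27 -> NA
Op 5: add NC@91 -> ring=[27:NA,86:NB,91:NC]
Op 6: route key 75: smallest pos >= 75 is 86 -> NB
Op 7: add ND@33 -> ring=[27:NA,33:ND,86:NB,91:NC]
Op 8: remove NC -> ring=[27:NA,33:ND,86:NB]
Final route key 27: smallest pos >= 27 is 27 -> NA

Answer: NA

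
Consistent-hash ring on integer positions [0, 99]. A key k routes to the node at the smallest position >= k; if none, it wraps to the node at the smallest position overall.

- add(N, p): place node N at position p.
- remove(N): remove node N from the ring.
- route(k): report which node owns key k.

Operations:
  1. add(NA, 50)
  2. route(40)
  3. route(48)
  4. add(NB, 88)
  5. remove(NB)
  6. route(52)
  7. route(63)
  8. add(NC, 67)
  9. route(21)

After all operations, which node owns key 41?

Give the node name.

Op 1: add NA@50 -> ring=[50:NA]
Op 2: route key 40: smallest pos >= 40 is 50 -> NA
Op 3: route key 48: smallest pos >= 48 is 50 -> NA
Op 4: add NB@88 -> ring=[50:NA,88:NB]
Op 5: remove NB -> ring=[50:NA]
Op 6: route key 52: none >= 52, wrap to smallest pos 50 -> NA
Op 7: route key 63: none >= 63, wrap to smallest pos 50 -> NA
Op 8: add NC@67 -> ring=[50:NA,67:NC]
Op 9: route key 21: smallest pos >= 21 is 50 -> NA
Final route key 41: smallest pos >= 41 is 50 -> NA

Answer: NA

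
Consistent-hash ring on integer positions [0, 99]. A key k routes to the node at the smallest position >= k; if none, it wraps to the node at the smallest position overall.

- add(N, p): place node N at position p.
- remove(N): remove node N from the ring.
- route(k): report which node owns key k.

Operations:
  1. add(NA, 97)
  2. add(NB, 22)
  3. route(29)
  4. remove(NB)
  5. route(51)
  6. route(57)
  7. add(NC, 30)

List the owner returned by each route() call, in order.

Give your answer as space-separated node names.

Op 1: add NA@97 -> ring=[97:NA]
Op 2: add NB@22 -> ring=[22:NB,97:NA]
Op 3: route key 29: smallest pos >= 29 is 97 -> NA
Op 4: remove NB -> ring=[97:NA]
Op 5: route key 51: smallest pos >= 51 is 97 -> NA
Op 6: route key 57: smallest pos >= 57 is 97 -> NA
Op 7: add NC@30 -> ring=[30:NC,97:NA]

Answer: NA NA NA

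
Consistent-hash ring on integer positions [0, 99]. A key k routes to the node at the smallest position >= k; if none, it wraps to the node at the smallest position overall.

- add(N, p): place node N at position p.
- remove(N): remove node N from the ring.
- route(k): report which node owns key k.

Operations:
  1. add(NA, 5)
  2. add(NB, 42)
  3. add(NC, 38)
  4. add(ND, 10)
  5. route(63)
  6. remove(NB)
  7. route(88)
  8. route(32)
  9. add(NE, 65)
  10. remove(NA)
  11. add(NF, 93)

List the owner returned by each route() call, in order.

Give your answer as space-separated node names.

Answer: NA NA NC

Derivation:
Op 1: add NA@5 -> ring=[5:NA]
Op 2: add NB@42 -> ring=[5:NA,42:NB]
Op 3: add NC@38 -> ring=[5:NA,38:NC,42:NB]
Op 4: add ND@10 -> ring=[5:NA,10:ND,38:NC,42:NB]
Op 5: route key 63: none >= 63, wrap to smallest pos 5 -> NA
Op 6: remove NB -> ring=[5:NA,10:ND,38:NC]
Op 7: route key 88: none >= 88, wrap to smallest pos 5 -> NA
Op 8: route key 32: smallest pos >= 32 is 38 -> NC
Op 9: add NE@65 -> ring=[5:NA,10:ND,38:NC,65:NE]
Op 10: remove NA -> ring=[10:ND,38:NC,65:NE]
Op 11: add NF@93 -> ring=[10:ND,38:NC,65:NE,93:NF]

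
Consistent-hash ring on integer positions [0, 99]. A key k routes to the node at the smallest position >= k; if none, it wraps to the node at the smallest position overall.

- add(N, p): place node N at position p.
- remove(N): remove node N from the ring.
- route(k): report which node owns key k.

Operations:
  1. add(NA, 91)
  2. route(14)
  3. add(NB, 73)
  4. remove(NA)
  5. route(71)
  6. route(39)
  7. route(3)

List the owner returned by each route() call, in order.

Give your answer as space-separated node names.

Op 1: add NA@91 -> ring=[91:NA]
Op 2: route key 14: smallest pos >= 14 is 91 -> NA
Op 3: add NB@73 -> ring=[73:NB,91:NA]
Op 4: remove NA -> ring=[73:NB]
Op 5: route key 71: smallest pos >= 71 is 73 -> NB
Op 6: route key 39: smallest pos >= 39 is 73 -> NB
Op 7: route key 3: smallest pos >= 3 is 73 -> NB

Answer: NA NB NB NB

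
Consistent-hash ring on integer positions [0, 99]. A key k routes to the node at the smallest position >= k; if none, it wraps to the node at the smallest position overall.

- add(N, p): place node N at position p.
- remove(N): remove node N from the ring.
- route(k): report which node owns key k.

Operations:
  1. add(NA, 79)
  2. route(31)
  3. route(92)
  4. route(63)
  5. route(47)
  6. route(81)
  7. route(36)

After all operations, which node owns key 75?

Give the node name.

Op 1: add NA@79 -> ring=[79:NA]
Op 2: route key 31: smallest pos >= 31 is 79 -> NA
Op 3: route key 92: none >= 92, wrap to smallest pos 79 -> NA
Op 4: route key 63: smallest pos >= 63 is 79 -> NA
Op 5: route key 47: smallest pos >= 47 is 79 -> NA
Op 6: route key 81: none >= 81, wrap to smallest pos 79 -> NA
Op 7: route key 36: smallest pos >= 36 is 79 -> NA
Final route key 75: smallest pos >= 75 is 79 -> NA

Answer: NA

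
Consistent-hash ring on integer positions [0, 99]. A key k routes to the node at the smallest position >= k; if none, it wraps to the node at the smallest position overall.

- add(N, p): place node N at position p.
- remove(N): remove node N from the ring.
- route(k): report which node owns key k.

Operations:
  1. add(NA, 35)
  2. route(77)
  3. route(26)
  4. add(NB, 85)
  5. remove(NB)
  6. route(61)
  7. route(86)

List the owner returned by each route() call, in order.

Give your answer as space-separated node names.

Op 1: add NA@35 -> ring=[35:NA]
Op 2: route key 77: none >= 77, wrap to smallest pos 35 -> NA
Op 3: route key 26: smallest pos >= 26 is 35 -> NA
Op 4: add NB@85 -> ring=[35:NA,85:NB]
Op 5: remove NB -> ring=[35:NA]
Op 6: route key 61: none >= 61, wrap to smallest pos 35 -> NA
Op 7: route key 86: none >= 86, wrap to smallest pos 35 -> NA

Answer: NA NA NA NA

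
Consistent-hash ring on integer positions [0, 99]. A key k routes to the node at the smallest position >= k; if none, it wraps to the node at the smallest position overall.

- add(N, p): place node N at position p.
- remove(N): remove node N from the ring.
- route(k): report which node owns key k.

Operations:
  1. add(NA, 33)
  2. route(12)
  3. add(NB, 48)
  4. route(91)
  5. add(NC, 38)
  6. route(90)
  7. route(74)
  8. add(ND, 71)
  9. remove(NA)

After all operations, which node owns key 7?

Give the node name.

Op 1: add NA@33 -> ring=[33:NA]
Op 2: route key 12: smallest pos >= 12 is 33 -> NA
Op 3: add NB@48 -> ring=[33:NA,48:NB]
Op 4: route key 91: none >= 91, wrap to smallest pos 33 -> NA
Op 5: add NC@38 -> ring=[33:NA,38:NC,48:NB]
Op 6: route key 90: none >= 90, wrap to smallest pos 33 -> NA
Op 7: route key 74: none >= 74, wrap to smallest pos 33 -> NA
Op 8: add ND@71 -> ring=[33:NA,38:NC,48:NB,71:ND]
Op 9: remove NA -> ring=[38:NC,48:NB,71:ND]
Final route key 7: smallest pos >= 7 is 38 -> NC

Answer: NC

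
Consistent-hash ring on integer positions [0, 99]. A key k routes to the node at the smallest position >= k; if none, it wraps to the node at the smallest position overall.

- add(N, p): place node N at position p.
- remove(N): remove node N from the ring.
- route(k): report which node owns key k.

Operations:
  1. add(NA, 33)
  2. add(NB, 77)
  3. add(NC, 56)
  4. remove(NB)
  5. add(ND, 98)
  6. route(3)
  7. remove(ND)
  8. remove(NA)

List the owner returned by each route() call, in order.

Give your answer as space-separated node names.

Answer: NA

Derivation:
Op 1: add NA@33 -> ring=[33:NA]
Op 2: add NB@77 -> ring=[33:NA,77:NB]
Op 3: add NC@56 -> ring=[33:NA,56:NC,77:NB]
Op 4: remove NB -> ring=[33:NA,56:NC]
Op 5: add ND@98 -> ring=[33:NA,56:NC,98:ND]
Op 6: route key 3: smallest pos >= 3 is 33 -> NA
Op 7: remove ND -> ring=[33:NA,56:NC]
Op 8: remove NA -> ring=[56:NC]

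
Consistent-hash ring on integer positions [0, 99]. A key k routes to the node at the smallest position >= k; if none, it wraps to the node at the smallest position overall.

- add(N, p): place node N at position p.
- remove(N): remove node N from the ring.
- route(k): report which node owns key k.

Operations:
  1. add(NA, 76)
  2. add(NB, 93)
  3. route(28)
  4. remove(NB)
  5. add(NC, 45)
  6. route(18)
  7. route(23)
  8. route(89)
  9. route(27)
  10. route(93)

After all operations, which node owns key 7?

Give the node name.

Answer: NC

Derivation:
Op 1: add NA@76 -> ring=[76:NA]
Op 2: add NB@93 -> ring=[76:NA,93:NB]
Op 3: route key 28: smallest pos >= 28 is 76 -> NA
Op 4: remove NB -> ring=[76:NA]
Op 5: add NC@45 -> ring=[45:NC,76:NA]
Op 6: route key 18: smallest pos >= 18 is 45 -> NC
Op 7: route key 23: smallest pos >= 23 is 45 -> NC
Op 8: route key 89: none >= 89, wrap to smallest pos 45 -> NC
Op 9: route key 27: smallest pos >= 27 is 45 -> NC
Op 10: route key 93: none >= 93, wrap to smallest pos 45 -> NC
Final route key 7: smallest pos >= 7 is 45 -> NC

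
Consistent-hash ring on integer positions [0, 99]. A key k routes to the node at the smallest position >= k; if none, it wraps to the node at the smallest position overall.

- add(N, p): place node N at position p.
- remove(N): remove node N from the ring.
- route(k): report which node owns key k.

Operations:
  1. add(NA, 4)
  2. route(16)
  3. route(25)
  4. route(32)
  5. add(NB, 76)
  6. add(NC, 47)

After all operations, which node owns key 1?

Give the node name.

Answer: NA

Derivation:
Op 1: add NA@4 -> ring=[4:NA]
Op 2: route key 16: none >= 16, wrap to smallest pos 4 -> NA
Op 3: route key 25: none >= 25, wrap to smallest pos 4 -> NA
Op 4: route key 32: none >= 32, wrap to smallest pos 4 -> NA
Op 5: add NB@76 -> ring=[4:NA,76:NB]
Op 6: add NC@47 -> ring=[4:NA,47:NC,76:NB]
Final route key 1: smallest pos >= 1 is 4 -> NA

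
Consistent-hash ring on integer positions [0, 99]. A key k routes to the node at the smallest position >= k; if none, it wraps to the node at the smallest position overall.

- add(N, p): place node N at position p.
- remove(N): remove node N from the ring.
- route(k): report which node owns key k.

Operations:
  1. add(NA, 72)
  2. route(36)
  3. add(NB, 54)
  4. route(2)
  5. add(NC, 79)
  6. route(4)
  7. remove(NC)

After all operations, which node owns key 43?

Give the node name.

Op 1: add NA@72 -> ring=[72:NA]
Op 2: route key 36: smallest pos >= 36 is 72 -> NA
Op 3: add NB@54 -> ring=[54:NB,72:NA]
Op 4: route key 2: smallest pos >= 2 is 54 -> NB
Op 5: add NC@79 -> ring=[54:NB,72:NA,79:NC]
Op 6: route key 4: smallest pos >= 4 is 54 -> NB
Op 7: remove NC -> ring=[54:NB,72:NA]
Final route key 43: smallest pos >= 43 is 54 -> NB

Answer: NB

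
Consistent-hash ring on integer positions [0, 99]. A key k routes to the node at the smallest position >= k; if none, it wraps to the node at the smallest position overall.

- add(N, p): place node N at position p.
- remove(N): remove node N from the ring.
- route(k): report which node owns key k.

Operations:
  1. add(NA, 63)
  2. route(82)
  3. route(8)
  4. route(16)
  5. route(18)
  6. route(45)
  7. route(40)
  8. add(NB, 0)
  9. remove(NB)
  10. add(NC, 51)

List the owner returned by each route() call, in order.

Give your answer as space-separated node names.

Answer: NA NA NA NA NA NA

Derivation:
Op 1: add NA@63 -> ring=[63:NA]
Op 2: route key 82: none >= 82, wrap to smallest pos 63 -> NA
Op 3: route key 8: smallest pos >= 8 is 63 -> NA
Op 4: route key 16: smallest pos >= 16 is 63 -> NA
Op 5: route key 18: smallest pos >= 18 is 63 -> NA
Op 6: route key 45: smallest pos >= 45 is 63 -> NA
Op 7: route key 40: smallest pos >= 40 is 63 -> NA
Op 8: add NB@0 -> ring=[0:NB,63:NA]
Op 9: remove NB -> ring=[63:NA]
Op 10: add NC@51 -> ring=[51:NC,63:NA]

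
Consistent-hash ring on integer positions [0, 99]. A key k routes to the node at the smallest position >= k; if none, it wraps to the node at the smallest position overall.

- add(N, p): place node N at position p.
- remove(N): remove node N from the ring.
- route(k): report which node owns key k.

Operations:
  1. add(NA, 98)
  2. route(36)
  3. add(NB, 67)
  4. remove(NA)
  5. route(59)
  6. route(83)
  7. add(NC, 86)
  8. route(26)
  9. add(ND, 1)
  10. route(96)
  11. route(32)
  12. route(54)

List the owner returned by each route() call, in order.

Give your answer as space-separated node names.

Answer: NA NB NB NB ND NB NB

Derivation:
Op 1: add NA@98 -> ring=[98:NA]
Op 2: route key 36: smallest pos >= 36 is 98 -> NA
Op 3: add NB@67 -> ring=[67:NB,98:NA]
Op 4: remove NA -> ring=[67:NB]
Op 5: route key 59: smallest pos >= 59 is 67 -> NB
Op 6: route key 83: none >= 83, wrap to smallest pos 67 -> NB
Op 7: add NC@86 -> ring=[67:NB,86:NC]
Op 8: route key 26: smallest pos >= 26 is 67 -> NB
Op 9: add ND@1 -> ring=[1:ND,67:NB,86:NC]
Op 10: route key 96: none >= 96, wrap to smallest pos 1 -> ND
Op 11: route key 32: smallest pos >= 32 is 67 -> NB
Op 12: route key 54: smallest pos >= 54 is 67 -> NB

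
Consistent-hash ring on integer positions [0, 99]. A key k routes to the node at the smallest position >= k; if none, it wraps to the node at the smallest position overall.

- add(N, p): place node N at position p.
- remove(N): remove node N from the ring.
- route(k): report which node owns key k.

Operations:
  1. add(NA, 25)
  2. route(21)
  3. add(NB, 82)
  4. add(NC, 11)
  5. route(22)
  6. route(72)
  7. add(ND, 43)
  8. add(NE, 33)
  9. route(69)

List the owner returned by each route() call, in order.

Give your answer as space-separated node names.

Op 1: add NA@25 -> ring=[25:NA]
Op 2: route key 21: smallest pos >= 21 is 25 -> NA
Op 3: add NB@82 -> ring=[25:NA,82:NB]
Op 4: add NC@11 -> ring=[11:NC,25:NA,82:NB]
Op 5: route key 22: smallest pos >= 22 is 25 -> NA
Op 6: route key 72: smallest pos >= 72 is 82 -> NB
Op 7: add ND@43 -> ring=[11:NC,25:NA,43:ND,82:NB]
Op 8: add NE@33 -> ring=[11:NC,25:NA,33:NE,43:ND,82:NB]
Op 9: route key 69: smallest pos >= 69 is 82 -> NB

Answer: NA NA NB NB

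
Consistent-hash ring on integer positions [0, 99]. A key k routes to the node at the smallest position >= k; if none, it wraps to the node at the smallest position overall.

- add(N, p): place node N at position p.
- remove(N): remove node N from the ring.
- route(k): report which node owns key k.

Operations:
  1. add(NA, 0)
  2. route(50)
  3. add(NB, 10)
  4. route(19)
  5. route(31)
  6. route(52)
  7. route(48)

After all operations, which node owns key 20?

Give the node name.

Answer: NA

Derivation:
Op 1: add NA@0 -> ring=[0:NA]
Op 2: route key 50: none >= 50, wrap to smallest pos 0 -> NA
Op 3: add NB@10 -> ring=[0:NA,10:NB]
Op 4: route key 19: none >= 19, wrap to smallest pos 0 -> NA
Op 5: route key 31: none >= 31, wrap to smallest pos 0 -> NA
Op 6: route key 52: none >= 52, wrap to smallest pos 0 -> NA
Op 7: route key 48: none >= 48, wrap to smallest pos 0 -> NA
Final route key 20: none >= 20, wrap to smallest pos 0 -> NA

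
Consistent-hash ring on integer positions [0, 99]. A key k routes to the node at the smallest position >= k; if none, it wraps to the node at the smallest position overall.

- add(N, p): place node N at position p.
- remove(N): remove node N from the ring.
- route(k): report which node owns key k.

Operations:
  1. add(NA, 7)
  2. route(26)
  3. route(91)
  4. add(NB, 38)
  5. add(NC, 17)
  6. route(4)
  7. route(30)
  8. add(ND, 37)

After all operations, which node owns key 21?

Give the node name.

Answer: ND

Derivation:
Op 1: add NA@7 -> ring=[7:NA]
Op 2: route key 26: none >= 26, wrap to smallest pos 7 -> NA
Op 3: route key 91: none >= 91, wrap to smallest pos 7 -> NA
Op 4: add NB@38 -> ring=[7:NA,38:NB]
Op 5: add NC@17 -> ring=[7:NA,17:NC,38:NB]
Op 6: route key 4: smallest pos >= 4 is 7 -> NA
Op 7: route key 30: smallest pos >= 30 is 38 -> NB
Op 8: add ND@37 -> ring=[7:NA,17:NC,37:ND,38:NB]
Final route key 21: smallest pos >= 21 is 37 -> ND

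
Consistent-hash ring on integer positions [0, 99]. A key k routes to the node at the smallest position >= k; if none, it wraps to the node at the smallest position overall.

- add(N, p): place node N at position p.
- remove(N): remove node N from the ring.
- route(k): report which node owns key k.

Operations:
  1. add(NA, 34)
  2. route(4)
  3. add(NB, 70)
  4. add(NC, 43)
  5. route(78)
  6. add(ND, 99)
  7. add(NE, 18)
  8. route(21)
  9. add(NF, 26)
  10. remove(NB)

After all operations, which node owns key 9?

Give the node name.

Answer: NE

Derivation:
Op 1: add NA@34 -> ring=[34:NA]
Op 2: route key 4: smallest pos >= 4 is 34 -> NA
Op 3: add NB@70 -> ring=[34:NA,70:NB]
Op 4: add NC@43 -> ring=[34:NA,43:NC,70:NB]
Op 5: route key 78: none >= 78, wrap to smallest pos 34 -> NA
Op 6: add ND@99 -> ring=[34:NA,43:NC,70:NB,99:ND]
Op 7: add NE@18 -> ring=[18:NE,34:NA,43:NC,70:NB,99:ND]
Op 8: route key 21: smallest pos >= 21 is 34 -> NA
Op 9: add NF@26 -> ring=[18:NE,26:NF,34:NA,43:NC,70:NB,99:ND]
Op 10: remove NB -> ring=[18:NE,26:NF,34:NA,43:NC,99:ND]
Final route key 9: smallest pos >= 9 is 18 -> NE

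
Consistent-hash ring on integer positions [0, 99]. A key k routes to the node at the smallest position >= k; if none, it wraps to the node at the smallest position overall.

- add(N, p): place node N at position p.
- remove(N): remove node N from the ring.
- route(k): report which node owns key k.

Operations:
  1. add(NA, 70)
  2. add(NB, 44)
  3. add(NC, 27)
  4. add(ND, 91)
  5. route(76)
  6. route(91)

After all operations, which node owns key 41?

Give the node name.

Op 1: add NA@70 -> ring=[70:NA]
Op 2: add NB@44 -> ring=[44:NB,70:NA]
Op 3: add NC@27 -> ring=[27:NC,44:NB,70:NA]
Op 4: add ND@91 -> ring=[27:NC,44:NB,70:NA,91:ND]
Op 5: route key 76: smallest pos >= 76 is 91 -> ND
Op 6: route key 91: smallest pos >= 91 is 91 -> ND
Final route key 41: smallest pos >= 41 is 44 -> NB

Answer: NB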